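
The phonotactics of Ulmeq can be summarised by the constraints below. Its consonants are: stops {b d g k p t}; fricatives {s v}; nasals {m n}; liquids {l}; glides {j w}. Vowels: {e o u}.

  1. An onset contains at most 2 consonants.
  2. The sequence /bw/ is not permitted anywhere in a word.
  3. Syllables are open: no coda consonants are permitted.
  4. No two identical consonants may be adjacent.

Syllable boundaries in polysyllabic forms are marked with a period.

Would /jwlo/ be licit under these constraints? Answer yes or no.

/jwlo/ — violates constraint 1: syllable 1 onset /jwl/ has 3 consonants (> 2) → illicit

no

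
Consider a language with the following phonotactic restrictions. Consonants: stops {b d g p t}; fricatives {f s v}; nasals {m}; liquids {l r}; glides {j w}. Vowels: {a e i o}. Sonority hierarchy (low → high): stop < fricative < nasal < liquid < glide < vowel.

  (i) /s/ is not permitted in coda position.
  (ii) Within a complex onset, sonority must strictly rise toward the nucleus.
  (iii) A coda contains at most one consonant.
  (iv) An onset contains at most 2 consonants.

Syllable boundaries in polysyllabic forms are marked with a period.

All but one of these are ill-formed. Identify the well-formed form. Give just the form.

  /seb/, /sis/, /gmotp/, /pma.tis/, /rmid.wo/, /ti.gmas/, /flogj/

/seb/ — σ1 onset /s/, coda /b/ ok → well-formed
/sis/ — violates constraint (i): syllable 1 coda contains /s/ → ill-formed
/gmotp/ — violates constraint (iii): syllable 1 coda /tp/ has 2 consonants (> 1) → ill-formed
/pma.tis/ — violates constraint (i): syllable 2 coda contains /s/ → ill-formed
/rmid.wo/ — violates constraint (ii): syllable 1 onset /rm/: /r/ (liquid, 4) → /m/ (nasal, 3) does not rise → ill-formed
/ti.gmas/ — violates constraint (i): syllable 2 coda contains /s/ → ill-formed
/flogj/ — violates constraint (iii): syllable 1 coda /gj/ has 2 consonants (> 1) → ill-formed

/seb/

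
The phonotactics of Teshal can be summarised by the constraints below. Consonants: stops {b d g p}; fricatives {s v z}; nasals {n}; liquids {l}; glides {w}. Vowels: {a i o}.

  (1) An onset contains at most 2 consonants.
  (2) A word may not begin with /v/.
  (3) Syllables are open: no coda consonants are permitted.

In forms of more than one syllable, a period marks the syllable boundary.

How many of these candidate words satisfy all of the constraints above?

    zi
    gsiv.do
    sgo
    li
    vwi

3

zi — σ1 onset /z/, coda /∅/ ok → licit
gsiv.do — violates constraint 3: syllable 1 coda /v/ has 1 consonant (> 0) → illicit
sgo — σ1 onset /sg/ (2C), coda /∅/ ok → licit
li — σ1 onset /l/, coda /∅/ ok → licit
vwi — violates constraint 2: word begins with /v/ → illicit
Licit: zi, sgo, li → 3.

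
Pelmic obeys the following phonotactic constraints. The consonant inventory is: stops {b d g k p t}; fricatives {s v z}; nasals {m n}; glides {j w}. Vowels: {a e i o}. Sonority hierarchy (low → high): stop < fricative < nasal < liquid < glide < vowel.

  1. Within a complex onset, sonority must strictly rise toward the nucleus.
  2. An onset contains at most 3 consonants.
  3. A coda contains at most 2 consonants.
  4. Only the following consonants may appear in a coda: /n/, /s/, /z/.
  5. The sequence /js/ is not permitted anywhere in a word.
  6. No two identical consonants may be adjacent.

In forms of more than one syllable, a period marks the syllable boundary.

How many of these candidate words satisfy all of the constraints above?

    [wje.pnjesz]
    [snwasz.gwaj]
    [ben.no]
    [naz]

1

[wje.pnjesz] — violates constraint 1: syllable 1 onset /wj/: /w/ (glide, 5) → /j/ (glide, 5) does not rise → not permitted
[snwasz.gwaj] — violates constraint 4: syllable 2 coda contains /j/, which is not a licensed coda consonant → not permitted
[ben.no] — violates constraint 6: adjacent identical consonants /nn/ → not permitted
[naz] — σ1 onset /n/, coda /z/ ok → permitted
Permitted: [naz] → 1.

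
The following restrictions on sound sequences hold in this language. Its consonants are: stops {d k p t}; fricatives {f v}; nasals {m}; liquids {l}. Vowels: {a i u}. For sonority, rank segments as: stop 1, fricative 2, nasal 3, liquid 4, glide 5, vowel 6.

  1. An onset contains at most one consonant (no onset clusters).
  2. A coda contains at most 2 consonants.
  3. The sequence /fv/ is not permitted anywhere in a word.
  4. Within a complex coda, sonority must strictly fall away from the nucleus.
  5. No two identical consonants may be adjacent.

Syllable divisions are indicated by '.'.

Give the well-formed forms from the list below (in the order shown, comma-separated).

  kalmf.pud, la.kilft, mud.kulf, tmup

kalmf.pud — violates constraint 2: syllable 1 coda /lmf/ has 3 consonants (> 2) → ill-formed
la.kilft — violates constraint 2: syllable 2 coda /lft/ has 3 consonants (> 2) → ill-formed
mud.kulf — σ1 onset /m/, coda /d/ ok; σ2 onset /k/, coda /lf/ (4→2 falls) ok → well-formed
tmup — violates constraint 1: syllable 1 onset /tm/ has 2 consonants (> 1) → ill-formed

mud.kulf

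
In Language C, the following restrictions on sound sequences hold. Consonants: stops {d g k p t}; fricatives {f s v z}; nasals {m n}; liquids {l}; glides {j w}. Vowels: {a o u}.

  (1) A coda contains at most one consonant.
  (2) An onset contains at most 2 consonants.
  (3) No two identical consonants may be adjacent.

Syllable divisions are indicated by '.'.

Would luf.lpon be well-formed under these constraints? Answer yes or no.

yes

luf.lpon — σ1 onset /l/, coda /f/ ok; σ2 onset /lp/ (2C), coda /n/ ok → well-formed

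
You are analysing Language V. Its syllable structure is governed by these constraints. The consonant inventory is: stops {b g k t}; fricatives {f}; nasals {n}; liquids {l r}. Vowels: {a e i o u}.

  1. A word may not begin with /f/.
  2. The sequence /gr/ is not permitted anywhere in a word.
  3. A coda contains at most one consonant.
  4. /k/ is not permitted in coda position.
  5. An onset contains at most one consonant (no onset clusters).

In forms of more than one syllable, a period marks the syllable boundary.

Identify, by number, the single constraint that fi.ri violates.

1

fi.ri: word begins with /f/.
This is a violation of constraint 1: "A word may not begin with /f/."
The remaining constraints (2, 3, 4, 5) are satisfied.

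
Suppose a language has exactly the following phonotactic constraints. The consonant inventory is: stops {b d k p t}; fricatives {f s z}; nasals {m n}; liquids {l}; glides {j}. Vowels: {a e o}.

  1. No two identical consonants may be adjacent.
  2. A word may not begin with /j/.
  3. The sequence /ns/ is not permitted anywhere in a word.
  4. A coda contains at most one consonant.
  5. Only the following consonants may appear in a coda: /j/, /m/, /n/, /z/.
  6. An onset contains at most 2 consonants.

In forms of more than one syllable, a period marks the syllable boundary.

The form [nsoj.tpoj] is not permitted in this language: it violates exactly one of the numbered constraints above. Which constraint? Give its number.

[nsoj.tpoj]: contains banned sequence /ns/.
This is a violation of constraint 3: "The sequence /ns/ is not permitted anywhere in a word."
The remaining constraints (1, 2, 4, 5, 6) are satisfied.

3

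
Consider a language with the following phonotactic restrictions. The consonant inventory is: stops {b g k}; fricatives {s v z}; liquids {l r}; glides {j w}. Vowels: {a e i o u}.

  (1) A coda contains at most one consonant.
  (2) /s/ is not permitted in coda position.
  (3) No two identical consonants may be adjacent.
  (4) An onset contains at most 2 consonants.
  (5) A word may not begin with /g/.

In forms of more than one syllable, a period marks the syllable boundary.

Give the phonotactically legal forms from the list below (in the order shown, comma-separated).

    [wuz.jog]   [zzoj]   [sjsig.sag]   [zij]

[wuz.jog], [zij]

[wuz.jog] — σ1 onset /w/, coda /z/ ok; σ2 onset /j/, coda /g/ ok → phonotactically legal
[zzoj] — violates constraint 3: adjacent identical consonants /zz/ → phonotactically illegal
[sjsig.sag] — violates constraint 4: syllable 1 onset /sjs/ has 3 consonants (> 2) → phonotactically illegal
[zij] — σ1 onset /z/, coda /j/ ok → phonotactically legal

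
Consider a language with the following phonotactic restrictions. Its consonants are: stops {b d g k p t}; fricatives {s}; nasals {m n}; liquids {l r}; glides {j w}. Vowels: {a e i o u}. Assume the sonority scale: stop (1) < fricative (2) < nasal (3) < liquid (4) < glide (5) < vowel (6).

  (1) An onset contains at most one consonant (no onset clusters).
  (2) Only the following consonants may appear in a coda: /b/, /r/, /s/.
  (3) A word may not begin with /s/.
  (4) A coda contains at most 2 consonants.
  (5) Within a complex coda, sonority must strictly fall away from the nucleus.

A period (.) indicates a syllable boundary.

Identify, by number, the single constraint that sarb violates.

3

sarb: word begins with /s/.
This is a violation of constraint 3: "A word may not begin with /s/."
The remaining constraints (1, 2, 4, 5) are satisfied.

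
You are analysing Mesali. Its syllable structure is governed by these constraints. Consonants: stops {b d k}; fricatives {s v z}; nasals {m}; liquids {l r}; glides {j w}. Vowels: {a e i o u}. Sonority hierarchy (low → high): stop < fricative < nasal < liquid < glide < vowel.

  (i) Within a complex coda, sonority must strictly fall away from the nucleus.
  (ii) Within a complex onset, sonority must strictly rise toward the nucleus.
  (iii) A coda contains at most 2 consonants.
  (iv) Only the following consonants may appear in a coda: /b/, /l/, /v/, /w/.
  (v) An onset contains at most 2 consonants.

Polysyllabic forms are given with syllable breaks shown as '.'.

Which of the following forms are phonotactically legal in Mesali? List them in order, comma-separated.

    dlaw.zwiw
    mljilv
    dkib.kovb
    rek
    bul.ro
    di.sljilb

dlaw.zwiw — σ1 onset /dl/ (1→4 rises), coda /w/ ok; σ2 onset /zw/ (2→5 rises), coda /w/ ok → phonotactically legal
mljilv — violates constraint (v): syllable 1 onset /mlj/ has 3 consonants (> 2) → phonotactically illegal
dkib.kovb — violates constraint (ii): syllable 1 onset /dk/: /d/ (stop, 1) → /k/ (stop, 1) does not rise → phonotactically illegal
rek — violates constraint (iv): syllable 1 coda contains /k/, which is not a licensed coda consonant → phonotactically illegal
bul.ro — σ1 onset /b/, coda /l/ ok; σ2 onset /r/, coda /∅/ ok → phonotactically legal
di.sljilb — violates constraint (v): syllable 2 onset /slj/ has 3 consonants (> 2) → phonotactically illegal

dlaw.zwiw, bul.ro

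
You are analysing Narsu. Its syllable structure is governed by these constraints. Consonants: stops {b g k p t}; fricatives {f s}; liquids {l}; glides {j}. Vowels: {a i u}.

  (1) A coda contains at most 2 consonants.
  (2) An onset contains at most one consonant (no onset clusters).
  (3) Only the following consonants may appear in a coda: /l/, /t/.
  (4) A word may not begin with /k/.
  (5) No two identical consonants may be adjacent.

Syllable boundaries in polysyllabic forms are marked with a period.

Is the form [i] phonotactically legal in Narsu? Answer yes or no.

[i] — σ1 onset /∅/, coda /∅/ ok → phonotactically legal

yes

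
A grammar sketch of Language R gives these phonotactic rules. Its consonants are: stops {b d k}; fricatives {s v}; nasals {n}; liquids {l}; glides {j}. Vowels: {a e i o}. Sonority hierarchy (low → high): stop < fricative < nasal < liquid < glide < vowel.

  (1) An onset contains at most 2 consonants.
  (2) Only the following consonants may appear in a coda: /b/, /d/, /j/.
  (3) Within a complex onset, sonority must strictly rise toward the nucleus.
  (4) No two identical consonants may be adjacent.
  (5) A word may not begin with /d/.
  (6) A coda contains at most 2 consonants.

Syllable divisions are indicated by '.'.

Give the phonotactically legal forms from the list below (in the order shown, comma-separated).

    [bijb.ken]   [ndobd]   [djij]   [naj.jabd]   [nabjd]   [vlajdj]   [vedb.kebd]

[vedb.kebd]

[bijb.ken] — violates constraint 2: syllable 2 coda contains /n/, which is not a licensed coda consonant → phonotactically illegal
[ndobd] — violates constraint 3: syllable 1 onset /nd/: /n/ (nasal, 3) → /d/ (stop, 1) does not rise → phonotactically illegal
[djij] — violates constraint 5: word begins with /d/ → phonotactically illegal
[naj.jabd] — violates constraint 4: adjacent identical consonants /jj/ → phonotactically illegal
[nabjd] — violates constraint 6: syllable 1 coda /bjd/ has 3 consonants (> 2) → phonotactically illegal
[vlajdj] — violates constraint 6: syllable 1 coda /jdj/ has 3 consonants (> 2) → phonotactically illegal
[vedb.kebd] — σ1 onset /v/, coda /db/ (2C) ok; σ2 onset /k/, coda /bd/ (2C) ok → phonotactically legal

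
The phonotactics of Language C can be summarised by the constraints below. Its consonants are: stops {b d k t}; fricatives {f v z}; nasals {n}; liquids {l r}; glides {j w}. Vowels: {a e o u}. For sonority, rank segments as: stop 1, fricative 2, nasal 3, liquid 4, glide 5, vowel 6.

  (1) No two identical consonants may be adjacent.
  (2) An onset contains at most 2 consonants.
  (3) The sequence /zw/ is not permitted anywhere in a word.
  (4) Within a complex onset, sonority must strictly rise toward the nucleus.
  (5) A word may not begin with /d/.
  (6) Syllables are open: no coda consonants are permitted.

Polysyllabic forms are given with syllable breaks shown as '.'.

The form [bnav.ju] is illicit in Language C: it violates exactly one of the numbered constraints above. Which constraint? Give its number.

6

[bnav.ju]: syllable 1 coda /v/ has 1 consonant (> 0).
This is a violation of constraint 6: "Syllables are open: no coda consonants are permitted."
The remaining constraints (1, 2, 3, 4, 5) are satisfied.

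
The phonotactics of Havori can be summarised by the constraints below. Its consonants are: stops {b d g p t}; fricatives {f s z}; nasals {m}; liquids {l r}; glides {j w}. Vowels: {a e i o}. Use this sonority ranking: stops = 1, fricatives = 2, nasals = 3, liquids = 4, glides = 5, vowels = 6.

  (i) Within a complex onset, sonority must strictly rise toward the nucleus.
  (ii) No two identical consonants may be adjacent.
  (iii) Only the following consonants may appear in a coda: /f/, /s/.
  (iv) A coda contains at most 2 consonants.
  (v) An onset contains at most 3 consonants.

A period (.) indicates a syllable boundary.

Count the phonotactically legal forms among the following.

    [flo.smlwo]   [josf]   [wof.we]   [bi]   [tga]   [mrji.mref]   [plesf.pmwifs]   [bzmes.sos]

5

[flo.smlwo] — violates constraint (v): syllable 2 onset /smlw/ has 4 consonants (> 3) → phonotactically illegal
[josf] — σ1 onset /j/, coda /sf/ (2C) ok → phonotactically legal
[wof.we] — σ1 onset /w/, coda /f/ ok; σ2 onset /w/, coda /∅/ ok → phonotactically legal
[bi] — σ1 onset /b/, coda /∅/ ok → phonotactically legal
[tga] — violates constraint (i): syllable 1 onset /tg/: /t/ (stop, 1) → /g/ (stop, 1) does not rise → phonotactically illegal
[mrji.mref] — σ1 onset /mrj/ (3→4→5 rises), coda /∅/ ok; σ2 onset /mr/ (3→4 rises), coda /f/ ok → phonotactically legal
[plesf.pmwifs] — σ1 onset /pl/ (1→4 rises), coda /sf/ (2C) ok; σ2 onset /pmw/ (1→3→5 rises), coda /fs/ (2C) ok → phonotactically legal
[bzmes.sos] — violates constraint (ii): adjacent identical consonants /ss/ → phonotactically illegal
Phonotactically legal: [josf], [wof.we], [bi], [mrji.mref], [plesf.pmwifs] → 5.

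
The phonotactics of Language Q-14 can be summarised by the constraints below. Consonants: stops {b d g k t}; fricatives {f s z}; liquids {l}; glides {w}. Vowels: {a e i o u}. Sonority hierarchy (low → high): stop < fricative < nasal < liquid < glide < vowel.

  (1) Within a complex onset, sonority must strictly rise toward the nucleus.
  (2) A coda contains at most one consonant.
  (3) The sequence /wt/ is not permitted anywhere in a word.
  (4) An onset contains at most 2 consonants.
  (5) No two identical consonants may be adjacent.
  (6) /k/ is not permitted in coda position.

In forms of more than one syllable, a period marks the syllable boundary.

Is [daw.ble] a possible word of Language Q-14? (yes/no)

yes

[daw.ble] — σ1 onset /d/, coda /w/ ok; σ2 onset /bl/ (1→4 rises), coda /∅/ ok → well-formed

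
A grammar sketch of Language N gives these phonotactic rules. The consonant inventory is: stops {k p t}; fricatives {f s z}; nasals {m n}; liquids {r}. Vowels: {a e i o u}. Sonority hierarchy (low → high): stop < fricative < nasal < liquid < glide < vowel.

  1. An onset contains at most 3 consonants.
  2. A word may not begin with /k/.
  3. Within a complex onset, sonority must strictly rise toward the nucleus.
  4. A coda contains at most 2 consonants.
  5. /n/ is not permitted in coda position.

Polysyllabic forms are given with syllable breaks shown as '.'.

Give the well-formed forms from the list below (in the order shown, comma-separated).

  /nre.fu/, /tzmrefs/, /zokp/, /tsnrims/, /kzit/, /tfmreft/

/nre.fu/, /zokp/

/nre.fu/ — σ1 onset /nr/ (3→4 rises), coda /∅/ ok; σ2 onset /f/, coda /∅/ ok → well-formed
/tzmrefs/ — violates constraint 1: syllable 1 onset /tzmr/ has 4 consonants (> 3) → ill-formed
/zokp/ — σ1 onset /z/, coda /kp/ (2C) ok → well-formed
/tsnrims/ — violates constraint 1: syllable 1 onset /tsnr/ has 4 consonants (> 3) → ill-formed
/kzit/ — violates constraint 2: word begins with /k/ → ill-formed
/tfmreft/ — violates constraint 1: syllable 1 onset /tfmr/ has 4 consonants (> 3) → ill-formed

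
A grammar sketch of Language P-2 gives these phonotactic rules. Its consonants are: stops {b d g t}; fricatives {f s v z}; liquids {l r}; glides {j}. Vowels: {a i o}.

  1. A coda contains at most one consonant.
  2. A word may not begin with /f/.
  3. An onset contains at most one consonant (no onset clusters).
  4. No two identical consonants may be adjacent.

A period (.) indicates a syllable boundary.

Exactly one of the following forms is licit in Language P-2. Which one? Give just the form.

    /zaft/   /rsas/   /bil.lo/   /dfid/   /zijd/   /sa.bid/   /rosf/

/zaft/ — violates constraint 1: syllable 1 coda /ft/ has 2 consonants (> 1) → illicit
/rsas/ — violates constraint 3: syllable 1 onset /rs/ has 2 consonants (> 1) → illicit
/bil.lo/ — violates constraint 4: adjacent identical consonants /ll/ → illicit
/dfid/ — violates constraint 3: syllable 1 onset /df/ has 2 consonants (> 1) → illicit
/zijd/ — violates constraint 1: syllable 1 coda /jd/ has 2 consonants (> 1) → illicit
/sa.bid/ — σ1 onset /s/, coda /∅/ ok; σ2 onset /b/, coda /d/ ok → licit
/rosf/ — violates constraint 1: syllable 1 coda /sf/ has 2 consonants (> 1) → illicit

/sa.bid/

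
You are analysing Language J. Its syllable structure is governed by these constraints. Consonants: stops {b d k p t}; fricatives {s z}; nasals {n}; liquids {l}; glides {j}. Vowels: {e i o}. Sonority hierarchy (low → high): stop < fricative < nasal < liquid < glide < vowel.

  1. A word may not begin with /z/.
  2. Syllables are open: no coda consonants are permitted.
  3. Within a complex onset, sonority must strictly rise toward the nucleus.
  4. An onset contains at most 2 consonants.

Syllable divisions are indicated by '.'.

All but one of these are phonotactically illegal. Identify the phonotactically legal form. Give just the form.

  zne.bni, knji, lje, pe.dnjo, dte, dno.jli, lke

zne.bni — violates constraint 1: word begins with /z/ → phonotactically illegal
knji — violates constraint 4: syllable 1 onset /knj/ has 3 consonants (> 2) → phonotactically illegal
lje — σ1 onset /lj/ (4→5 rises), coda /∅/ ok → phonotactically legal
pe.dnjo — violates constraint 4: syllable 2 onset /dnj/ has 3 consonants (> 2) → phonotactically illegal
dte — violates constraint 3: syllable 1 onset /dt/: /d/ (stop, 1) → /t/ (stop, 1) does not rise → phonotactically illegal
dno.jli — violates constraint 3: syllable 2 onset /jl/: /j/ (glide, 5) → /l/ (liquid, 4) does not rise → phonotactically illegal
lke — violates constraint 3: syllable 1 onset /lk/: /l/ (liquid, 4) → /k/ (stop, 1) does not rise → phonotactically illegal

lje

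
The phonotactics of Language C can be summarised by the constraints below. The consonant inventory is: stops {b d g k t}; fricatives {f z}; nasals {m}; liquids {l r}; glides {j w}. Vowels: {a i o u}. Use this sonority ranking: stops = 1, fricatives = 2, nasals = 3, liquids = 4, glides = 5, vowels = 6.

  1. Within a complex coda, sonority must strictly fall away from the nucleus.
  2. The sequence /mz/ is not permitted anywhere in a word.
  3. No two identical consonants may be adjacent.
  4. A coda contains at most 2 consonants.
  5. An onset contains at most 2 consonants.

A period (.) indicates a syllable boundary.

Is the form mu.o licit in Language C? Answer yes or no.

mu.o — σ1 onset /m/, coda /∅/ ok; σ2 onset /∅/, coda /∅/ ok → licit

yes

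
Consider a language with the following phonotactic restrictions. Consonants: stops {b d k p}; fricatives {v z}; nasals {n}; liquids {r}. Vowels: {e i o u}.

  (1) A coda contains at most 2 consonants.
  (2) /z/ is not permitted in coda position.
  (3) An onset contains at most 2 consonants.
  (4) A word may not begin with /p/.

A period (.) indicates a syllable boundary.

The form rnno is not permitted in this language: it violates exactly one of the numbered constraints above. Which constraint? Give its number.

rnno: syllable 1 onset /rnn/ has 3 consonants (> 2).
This is a violation of constraint 3: "An onset contains at most 2 consonants."
The remaining constraints (1, 2, 4) are satisfied.

3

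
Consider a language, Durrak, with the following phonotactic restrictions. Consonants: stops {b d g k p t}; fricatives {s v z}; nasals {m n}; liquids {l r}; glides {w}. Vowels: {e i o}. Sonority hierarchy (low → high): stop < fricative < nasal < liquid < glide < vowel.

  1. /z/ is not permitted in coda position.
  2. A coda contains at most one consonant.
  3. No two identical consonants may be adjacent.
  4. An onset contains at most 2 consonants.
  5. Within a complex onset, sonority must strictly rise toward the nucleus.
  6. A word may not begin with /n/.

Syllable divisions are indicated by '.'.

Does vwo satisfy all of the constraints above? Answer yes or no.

vwo — σ1 onset /vw/ (2→5 rises), coda /∅/ ok → licit

yes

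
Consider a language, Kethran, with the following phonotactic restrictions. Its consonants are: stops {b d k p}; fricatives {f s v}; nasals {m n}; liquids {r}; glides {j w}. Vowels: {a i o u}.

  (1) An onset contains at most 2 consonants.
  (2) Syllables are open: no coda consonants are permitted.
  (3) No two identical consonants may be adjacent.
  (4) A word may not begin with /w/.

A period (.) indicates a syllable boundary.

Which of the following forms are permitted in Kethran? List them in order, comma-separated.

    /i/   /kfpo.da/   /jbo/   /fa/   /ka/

/i/ — σ1 onset /∅/, coda /∅/ ok → permitted
/kfpo.da/ — violates constraint 1: syllable 1 onset /kfp/ has 3 consonants (> 2) → not permitted
/jbo/ — σ1 onset /jb/ (2C), coda /∅/ ok → permitted
/fa/ — σ1 onset /f/, coda /∅/ ok → permitted
/ka/ — σ1 onset /k/, coda /∅/ ok → permitted

/i/, /jbo/, /fa/, /ka/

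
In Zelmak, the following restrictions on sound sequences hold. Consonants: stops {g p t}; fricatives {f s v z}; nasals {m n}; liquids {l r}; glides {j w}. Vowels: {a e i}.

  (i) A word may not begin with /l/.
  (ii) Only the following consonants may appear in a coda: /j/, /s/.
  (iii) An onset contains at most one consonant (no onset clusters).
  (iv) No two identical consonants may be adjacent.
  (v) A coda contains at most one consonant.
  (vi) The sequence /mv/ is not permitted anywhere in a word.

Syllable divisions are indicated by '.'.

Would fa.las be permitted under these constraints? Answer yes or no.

fa.las — σ1 onset /f/, coda /∅/ ok; σ2 onset /l/, coda /s/ ok → permitted

yes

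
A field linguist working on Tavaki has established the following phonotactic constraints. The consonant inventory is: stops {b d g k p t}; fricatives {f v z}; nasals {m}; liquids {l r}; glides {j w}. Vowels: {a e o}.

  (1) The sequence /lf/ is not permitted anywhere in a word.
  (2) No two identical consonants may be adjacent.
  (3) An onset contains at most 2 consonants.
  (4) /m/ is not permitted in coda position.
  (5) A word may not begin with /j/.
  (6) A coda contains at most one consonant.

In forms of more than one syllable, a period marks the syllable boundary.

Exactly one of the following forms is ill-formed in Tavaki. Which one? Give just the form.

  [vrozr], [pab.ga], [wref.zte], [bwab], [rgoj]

[vrozr]

[vrozr] — violates constraint 6: syllable 1 coda /zr/ has 2 consonants (> 1) → ill-formed
[pab.ga] — σ1 onset /p/, coda /b/ ok; σ2 onset /g/, coda /∅/ ok → well-formed
[wref.zte] — σ1 onset /wr/ (2C), coda /f/ ok; σ2 onset /zt/ (2C), coda /∅/ ok → well-formed
[bwab] — σ1 onset /bw/ (2C), coda /b/ ok → well-formed
[rgoj] — σ1 onset /rg/ (2C), coda /j/ ok → well-formed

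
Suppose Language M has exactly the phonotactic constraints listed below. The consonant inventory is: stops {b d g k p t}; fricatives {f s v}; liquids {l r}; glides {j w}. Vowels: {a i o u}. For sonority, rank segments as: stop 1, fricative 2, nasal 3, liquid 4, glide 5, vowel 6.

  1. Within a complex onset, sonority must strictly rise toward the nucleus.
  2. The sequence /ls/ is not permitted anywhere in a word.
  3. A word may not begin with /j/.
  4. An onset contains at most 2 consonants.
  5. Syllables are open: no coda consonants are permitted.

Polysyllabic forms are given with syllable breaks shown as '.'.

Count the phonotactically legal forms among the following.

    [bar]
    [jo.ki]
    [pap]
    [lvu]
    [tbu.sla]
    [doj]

[bar] — violates constraint 5: syllable 1 coda /r/ has 1 consonant (> 0) → phonotactically illegal
[jo.ki] — violates constraint 3: word begins with /j/ → phonotactically illegal
[pap] — violates constraint 5: syllable 1 coda /p/ has 1 consonant (> 0) → phonotactically illegal
[lvu] — violates constraint 1: syllable 1 onset /lv/: /l/ (liquid, 4) → /v/ (fricative, 2) does not rise → phonotactically illegal
[tbu.sla] — violates constraint 1: syllable 1 onset /tb/: /t/ (stop, 1) → /b/ (stop, 1) does not rise → phonotactically illegal
[doj] — violates constraint 5: syllable 1 coda /j/ has 1 consonant (> 0) → phonotactically illegal
No form is phonotactically legal → 0.

0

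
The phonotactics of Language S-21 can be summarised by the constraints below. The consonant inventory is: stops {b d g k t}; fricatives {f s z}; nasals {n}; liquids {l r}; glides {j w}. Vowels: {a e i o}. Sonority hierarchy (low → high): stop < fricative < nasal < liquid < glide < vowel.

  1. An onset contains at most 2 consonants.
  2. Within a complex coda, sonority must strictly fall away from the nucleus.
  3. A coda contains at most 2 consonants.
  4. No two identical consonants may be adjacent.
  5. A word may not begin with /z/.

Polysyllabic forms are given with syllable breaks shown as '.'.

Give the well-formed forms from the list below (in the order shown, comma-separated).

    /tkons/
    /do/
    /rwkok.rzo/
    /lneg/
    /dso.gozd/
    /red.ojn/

/tkons/, /do/, /lneg/, /dso.gozd/, /red.ojn/

/tkons/ — σ1 onset /tk/ (2C), coda /ns/ (3→2 falls) ok → well-formed
/do/ — σ1 onset /d/, coda /∅/ ok → well-formed
/rwkok.rzo/ — violates constraint 1: syllable 1 onset /rwk/ has 3 consonants (> 2) → ill-formed
/lneg/ — σ1 onset /ln/ (2C), coda /g/ ok → well-formed
/dso.gozd/ — σ1 onset /ds/ (2C), coda /∅/ ok; σ2 onset /g/, coda /zd/ (2→1 falls) ok → well-formed
/red.ojn/ — σ1 onset /r/, coda /d/ ok; σ2 onset /∅/, coda /jn/ (5→3 falls) ok → well-formed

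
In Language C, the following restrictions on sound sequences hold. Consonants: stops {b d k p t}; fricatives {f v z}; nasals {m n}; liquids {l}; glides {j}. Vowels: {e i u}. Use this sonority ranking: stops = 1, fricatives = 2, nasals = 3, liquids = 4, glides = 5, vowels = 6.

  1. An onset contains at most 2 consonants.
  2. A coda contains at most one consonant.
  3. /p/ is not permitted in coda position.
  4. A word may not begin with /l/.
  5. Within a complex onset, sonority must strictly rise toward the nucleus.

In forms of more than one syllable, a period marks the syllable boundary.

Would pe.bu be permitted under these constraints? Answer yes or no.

yes

pe.bu — σ1 onset /p/, coda /∅/ ok; σ2 onset /b/, coda /∅/ ok → permitted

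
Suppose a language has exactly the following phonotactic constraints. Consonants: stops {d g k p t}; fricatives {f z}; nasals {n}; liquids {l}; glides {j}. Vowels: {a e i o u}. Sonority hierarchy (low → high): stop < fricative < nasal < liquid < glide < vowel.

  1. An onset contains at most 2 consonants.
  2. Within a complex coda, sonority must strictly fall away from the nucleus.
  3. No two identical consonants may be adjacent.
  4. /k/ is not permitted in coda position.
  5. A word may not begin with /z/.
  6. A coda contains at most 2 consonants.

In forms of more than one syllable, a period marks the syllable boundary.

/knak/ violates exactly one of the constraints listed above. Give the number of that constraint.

4

/knak/: syllable 1 coda contains /k/.
This is a violation of constraint 4: "/k/ is not permitted in coda position."
The remaining constraints (1, 2, 3, 5, 6) are satisfied.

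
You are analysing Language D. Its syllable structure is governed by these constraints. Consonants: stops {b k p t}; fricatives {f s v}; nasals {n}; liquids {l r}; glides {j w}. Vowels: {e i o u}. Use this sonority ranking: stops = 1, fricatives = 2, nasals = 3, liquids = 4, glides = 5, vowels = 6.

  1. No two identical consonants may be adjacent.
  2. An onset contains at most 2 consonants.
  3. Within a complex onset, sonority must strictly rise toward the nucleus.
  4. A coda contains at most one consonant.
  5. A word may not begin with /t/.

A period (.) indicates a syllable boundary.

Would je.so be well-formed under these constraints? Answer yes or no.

je.so — σ1 onset /j/, coda /∅/ ok; σ2 onset /s/, coda /∅/ ok → well-formed

yes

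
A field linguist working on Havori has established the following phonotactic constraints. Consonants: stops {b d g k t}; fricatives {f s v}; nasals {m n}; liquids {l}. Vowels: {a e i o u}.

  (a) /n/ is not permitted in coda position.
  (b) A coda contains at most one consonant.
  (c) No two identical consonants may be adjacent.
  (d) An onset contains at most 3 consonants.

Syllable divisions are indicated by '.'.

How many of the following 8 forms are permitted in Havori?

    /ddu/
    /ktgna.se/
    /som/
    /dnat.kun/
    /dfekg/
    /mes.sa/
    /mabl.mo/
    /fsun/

1

/ddu/ — violates constraint (c): adjacent identical consonants /dd/ → not permitted
/ktgna.se/ — violates constraint (d): syllable 1 onset /ktgn/ has 4 consonants (> 3) → not permitted
/som/ — σ1 onset /s/, coda /m/ ok → permitted
/dnat.kun/ — violates constraint (a): syllable 2 coda contains /n/ → not permitted
/dfekg/ — violates constraint (b): syllable 1 coda /kg/ has 2 consonants (> 1) → not permitted
/mes.sa/ — violates constraint (c): adjacent identical consonants /ss/ → not permitted
/mabl.mo/ — violates constraint (b): syllable 1 coda /bl/ has 2 consonants (> 1) → not permitted
/fsun/ — violates constraint (a): syllable 1 coda contains /n/ → not permitted
Permitted: /som/ → 1.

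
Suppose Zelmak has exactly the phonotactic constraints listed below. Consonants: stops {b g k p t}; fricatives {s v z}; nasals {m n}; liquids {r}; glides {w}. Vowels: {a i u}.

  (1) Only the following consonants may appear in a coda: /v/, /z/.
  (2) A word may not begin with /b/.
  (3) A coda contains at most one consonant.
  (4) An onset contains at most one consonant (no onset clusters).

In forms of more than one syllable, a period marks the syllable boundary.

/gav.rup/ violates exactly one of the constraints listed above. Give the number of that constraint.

/gav.rup/: syllable 2 coda contains /p/, which is not a licensed coda consonant.
This is a violation of constraint 1: "Only the following consonants may appear in a coda: /v/, /z/."
The remaining constraints (2, 3, 4) are satisfied.

1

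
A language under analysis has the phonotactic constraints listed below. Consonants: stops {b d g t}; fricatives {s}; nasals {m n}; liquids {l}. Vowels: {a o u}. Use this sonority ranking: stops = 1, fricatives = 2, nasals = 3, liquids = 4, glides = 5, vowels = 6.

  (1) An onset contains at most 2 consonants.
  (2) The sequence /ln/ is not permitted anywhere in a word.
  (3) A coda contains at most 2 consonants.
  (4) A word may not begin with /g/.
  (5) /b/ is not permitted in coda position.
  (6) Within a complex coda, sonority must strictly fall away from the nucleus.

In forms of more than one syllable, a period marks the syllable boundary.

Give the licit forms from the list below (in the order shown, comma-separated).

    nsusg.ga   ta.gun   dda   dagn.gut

nsusg.ga, ta.gun, dda

nsusg.ga — σ1 onset /ns/ (2C), coda /sg/ (2→1 falls) ok; σ2 onset /g/, coda /∅/ ok → licit
ta.gun — σ1 onset /t/, coda /∅/ ok; σ2 onset /g/, coda /n/ ok → licit
dda — σ1 onset /dd/ (2C), coda /∅/ ok → licit
dagn.gut — violates constraint 6: syllable 1 coda /gn/: /g/ (stop, 1) → /n/ (nasal, 3) does not fall → illicit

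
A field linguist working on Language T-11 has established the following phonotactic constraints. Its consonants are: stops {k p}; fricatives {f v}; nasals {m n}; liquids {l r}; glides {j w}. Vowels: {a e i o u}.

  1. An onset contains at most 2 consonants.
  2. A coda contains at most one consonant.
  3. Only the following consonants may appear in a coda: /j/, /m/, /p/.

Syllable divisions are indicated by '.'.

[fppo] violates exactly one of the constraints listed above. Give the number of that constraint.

1

[fppo]: syllable 1 onset /fpp/ has 3 consonants (> 2).
This is a violation of constraint 1: "An onset contains at most 2 consonants."
The remaining constraints (2, 3) are satisfied.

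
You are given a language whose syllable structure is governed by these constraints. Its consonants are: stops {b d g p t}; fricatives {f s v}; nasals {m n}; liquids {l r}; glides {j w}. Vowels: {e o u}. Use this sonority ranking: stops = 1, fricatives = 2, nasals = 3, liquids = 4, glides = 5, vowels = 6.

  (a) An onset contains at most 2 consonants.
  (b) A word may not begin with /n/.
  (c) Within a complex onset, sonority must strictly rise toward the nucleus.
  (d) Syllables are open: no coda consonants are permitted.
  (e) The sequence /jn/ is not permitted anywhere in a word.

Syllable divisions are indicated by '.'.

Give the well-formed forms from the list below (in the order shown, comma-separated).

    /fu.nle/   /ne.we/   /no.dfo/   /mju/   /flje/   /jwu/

/fu.nle/ — σ1 onset /f/, coda /∅/ ok; σ2 onset /nl/ (3→4 rises), coda /∅/ ok → well-formed
/ne.we/ — violates constraint (b): word begins with /n/ → ill-formed
/no.dfo/ — violates constraint (b): word begins with /n/ → ill-formed
/mju/ — σ1 onset /mj/ (3→5 rises), coda /∅/ ok → well-formed
/flje/ — violates constraint (a): syllable 1 onset /flj/ has 3 consonants (> 2) → ill-formed
/jwu/ — violates constraint (c): syllable 1 onset /jw/: /j/ (glide, 5) → /w/ (glide, 5) does not rise → ill-formed

/fu.nle/, /mju/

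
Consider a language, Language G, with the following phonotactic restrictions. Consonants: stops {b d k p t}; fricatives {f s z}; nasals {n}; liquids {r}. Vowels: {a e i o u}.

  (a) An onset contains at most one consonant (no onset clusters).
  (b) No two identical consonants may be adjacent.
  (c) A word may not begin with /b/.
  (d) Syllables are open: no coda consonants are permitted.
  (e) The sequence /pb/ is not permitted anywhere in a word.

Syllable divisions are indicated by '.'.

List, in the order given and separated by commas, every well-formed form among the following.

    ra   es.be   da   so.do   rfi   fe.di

ra — σ1 onset /r/, coda /∅/ ok → well-formed
es.be — violates constraint (d): syllable 1 coda /s/ has 1 consonant (> 0) → ill-formed
da — σ1 onset /d/, coda /∅/ ok → well-formed
so.do — σ1 onset /s/, coda /∅/ ok; σ2 onset /d/, coda /∅/ ok → well-formed
rfi — violates constraint (a): syllable 1 onset /rf/ has 2 consonants (> 1) → ill-formed
fe.di — σ1 onset /f/, coda /∅/ ok; σ2 onset /d/, coda /∅/ ok → well-formed

ra, da, so.do, fe.di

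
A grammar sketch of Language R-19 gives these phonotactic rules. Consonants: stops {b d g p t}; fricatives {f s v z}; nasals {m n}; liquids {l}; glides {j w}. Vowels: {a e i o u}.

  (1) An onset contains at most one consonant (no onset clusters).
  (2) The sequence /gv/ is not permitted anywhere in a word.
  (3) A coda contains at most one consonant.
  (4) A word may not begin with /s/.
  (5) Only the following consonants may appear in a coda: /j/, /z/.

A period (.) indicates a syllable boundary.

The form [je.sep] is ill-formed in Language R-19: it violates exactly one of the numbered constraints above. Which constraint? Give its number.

[je.sep]: syllable 2 coda contains /p/, which is not a licensed coda consonant.
This is a violation of constraint 5: "Only the following consonants may appear in a coda: /j/, /z/."
The remaining constraints (1, 2, 3, 4) are satisfied.

5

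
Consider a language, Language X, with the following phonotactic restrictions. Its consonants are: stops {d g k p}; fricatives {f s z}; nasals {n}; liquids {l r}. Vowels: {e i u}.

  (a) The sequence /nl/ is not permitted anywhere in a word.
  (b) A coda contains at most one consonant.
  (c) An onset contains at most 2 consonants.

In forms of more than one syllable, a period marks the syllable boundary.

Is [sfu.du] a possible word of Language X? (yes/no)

yes

[sfu.du] — σ1 onset /sf/ (2C), coda /∅/ ok; σ2 onset /d/, coda /∅/ ok → well-formed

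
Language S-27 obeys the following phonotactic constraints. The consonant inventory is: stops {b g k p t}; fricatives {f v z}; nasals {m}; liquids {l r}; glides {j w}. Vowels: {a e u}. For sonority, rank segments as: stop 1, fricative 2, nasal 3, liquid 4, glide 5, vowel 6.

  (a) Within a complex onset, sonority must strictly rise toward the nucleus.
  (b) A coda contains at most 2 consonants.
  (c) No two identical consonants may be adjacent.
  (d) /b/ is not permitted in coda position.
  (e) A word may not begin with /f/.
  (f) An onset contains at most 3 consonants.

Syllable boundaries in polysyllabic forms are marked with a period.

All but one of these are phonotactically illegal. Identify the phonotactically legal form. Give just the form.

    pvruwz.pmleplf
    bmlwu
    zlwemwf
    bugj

bugj

pvruwz.pmleplf — violates constraint (b): syllable 2 coda /plf/ has 3 consonants (> 2) → phonotactically illegal
bmlwu — violates constraint (f): syllable 1 onset /bmlw/ has 4 consonants (> 3) → phonotactically illegal
zlwemwf — violates constraint (b): syllable 1 coda /mwf/ has 3 consonants (> 2) → phonotactically illegal
bugj — σ1 onset /b/, coda /gj/ (2C) ok → phonotactically legal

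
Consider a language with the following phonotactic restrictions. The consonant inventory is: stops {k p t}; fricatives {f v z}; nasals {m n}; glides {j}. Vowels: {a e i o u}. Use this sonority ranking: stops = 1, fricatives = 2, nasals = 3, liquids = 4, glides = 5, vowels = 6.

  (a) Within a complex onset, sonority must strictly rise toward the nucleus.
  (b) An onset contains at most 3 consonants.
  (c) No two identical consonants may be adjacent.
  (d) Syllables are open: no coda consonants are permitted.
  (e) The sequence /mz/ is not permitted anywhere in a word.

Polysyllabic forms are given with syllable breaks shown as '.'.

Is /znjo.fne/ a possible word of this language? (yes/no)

yes

/znjo.fne/ — σ1 onset /znj/ (2→3→5 rises), coda /∅/ ok; σ2 onset /fn/ (2→3 rises), coda /∅/ ok → well-formed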